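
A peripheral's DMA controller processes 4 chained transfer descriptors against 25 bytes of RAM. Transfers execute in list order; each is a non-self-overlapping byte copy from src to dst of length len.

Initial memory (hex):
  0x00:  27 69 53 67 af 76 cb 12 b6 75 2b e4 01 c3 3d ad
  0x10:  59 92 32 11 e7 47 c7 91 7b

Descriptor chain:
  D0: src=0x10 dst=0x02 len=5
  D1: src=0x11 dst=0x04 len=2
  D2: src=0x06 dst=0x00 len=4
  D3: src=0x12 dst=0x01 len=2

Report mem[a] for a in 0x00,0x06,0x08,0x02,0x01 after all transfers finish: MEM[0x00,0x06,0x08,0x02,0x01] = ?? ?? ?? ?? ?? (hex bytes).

  after D0: wrote 5B at 0x02 = 59923211e7
  after D1: wrote 2B at 0x04 = 9232
  after D2: wrote 4B at 0x00 = e712b675
  after D3: wrote 2B at 0x01 = 3211
query mem[0x00]=0xe7, mem[0x06]=0xe7, mem[0x08]=0xb6, mem[0x02]=0x11, mem[0x01]=0x32

MEM[0x00,0x06,0x08,0x02,0x01] = e7 e7 b6 11 32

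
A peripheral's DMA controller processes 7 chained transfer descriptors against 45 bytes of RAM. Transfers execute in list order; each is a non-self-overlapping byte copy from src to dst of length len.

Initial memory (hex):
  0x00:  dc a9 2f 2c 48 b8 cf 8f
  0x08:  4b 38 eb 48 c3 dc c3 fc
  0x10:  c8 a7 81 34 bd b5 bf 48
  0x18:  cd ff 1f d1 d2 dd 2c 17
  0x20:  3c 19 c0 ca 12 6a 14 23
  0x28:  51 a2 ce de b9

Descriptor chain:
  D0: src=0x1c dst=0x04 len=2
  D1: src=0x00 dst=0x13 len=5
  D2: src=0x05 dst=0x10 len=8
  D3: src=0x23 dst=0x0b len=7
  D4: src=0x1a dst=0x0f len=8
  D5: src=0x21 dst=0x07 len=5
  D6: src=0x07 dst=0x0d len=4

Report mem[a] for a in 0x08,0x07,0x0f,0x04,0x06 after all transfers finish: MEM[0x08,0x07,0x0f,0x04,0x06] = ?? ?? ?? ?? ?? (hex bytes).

[0] 0x1c->0x04 len=2 : d2 dd
[1] 0x00->0x13 len=5 : dc a9 2f 2c d2
[2] 0x05->0x10 len=8 : dd cf 8f 4b 38 eb 48 c3
[3] 0x23->0x0b len=7 : ca 12 6a 14 23 51 a2
[4] 0x1a->0x0f len=8 : 1f d1 d2 dd 2c 17 3c 19
[5] 0x21->0x07 len=5 : 19 c0 ca 12 6a
[6] 0x07->0x0d len=4 : 19 c0 ca 12
query mem[0x08]=0xc0, mem[0x07]=0x19, mem[0x0f]=0xca, mem[0x04]=0xd2, mem[0x06]=0xcf

MEM[0x08,0x07,0x0f,0x04,0x06] = c0 19 ca d2 cf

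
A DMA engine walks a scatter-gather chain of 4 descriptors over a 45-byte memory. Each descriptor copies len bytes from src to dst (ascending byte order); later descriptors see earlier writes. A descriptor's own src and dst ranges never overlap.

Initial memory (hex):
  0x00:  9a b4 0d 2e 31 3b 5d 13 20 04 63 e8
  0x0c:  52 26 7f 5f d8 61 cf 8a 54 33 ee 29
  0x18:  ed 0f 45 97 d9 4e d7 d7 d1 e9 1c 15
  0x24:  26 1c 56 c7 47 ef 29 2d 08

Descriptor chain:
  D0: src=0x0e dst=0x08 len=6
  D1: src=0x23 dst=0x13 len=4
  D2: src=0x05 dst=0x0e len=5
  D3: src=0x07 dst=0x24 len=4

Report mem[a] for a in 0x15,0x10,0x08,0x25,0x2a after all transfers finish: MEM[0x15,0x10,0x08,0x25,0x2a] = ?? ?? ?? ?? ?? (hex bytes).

MEM[0x15,0x10,0x08,0x25,0x2a] = 1c 13 7f 7f 29

D0: mem[0x08..0x0d] <- [7f 5f d8 61 cf 8a]
D1: mem[0x13..0x16] <- [15 26 1c 56]
D2: mem[0x0e..0x12] <- [3b 5d 13 7f 5f]
D3: mem[0x24..0x27] <- [13 7f 5f d8]
query mem[0x15]=0x1c, mem[0x10]=0x13, mem[0x08]=0x7f, mem[0x25]=0x7f, mem[0x2a]=0x29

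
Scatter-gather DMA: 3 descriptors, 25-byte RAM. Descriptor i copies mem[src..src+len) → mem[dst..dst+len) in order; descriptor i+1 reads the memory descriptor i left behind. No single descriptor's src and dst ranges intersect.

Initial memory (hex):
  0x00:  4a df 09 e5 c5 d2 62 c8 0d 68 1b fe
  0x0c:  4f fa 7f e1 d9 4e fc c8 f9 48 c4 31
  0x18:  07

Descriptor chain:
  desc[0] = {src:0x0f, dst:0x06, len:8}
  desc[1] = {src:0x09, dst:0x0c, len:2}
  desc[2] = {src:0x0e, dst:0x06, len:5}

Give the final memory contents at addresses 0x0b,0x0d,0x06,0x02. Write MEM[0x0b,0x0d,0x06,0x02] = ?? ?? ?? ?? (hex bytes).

MEM[0x0b,0x0d,0x06,0x02] = f9 c8 7f 09

[0] 0x0f->0x06 len=8 : e1 d9 4e fc c8 f9 48 c4
[1] 0x09->0x0c len=2 : fc c8
[2] 0x0e->0x06 len=5 : 7f e1 d9 4e fc
query mem[0x0b]=0xf9, mem[0x0d]=0xc8, mem[0x06]=0x7f, mem[0x02]=0x09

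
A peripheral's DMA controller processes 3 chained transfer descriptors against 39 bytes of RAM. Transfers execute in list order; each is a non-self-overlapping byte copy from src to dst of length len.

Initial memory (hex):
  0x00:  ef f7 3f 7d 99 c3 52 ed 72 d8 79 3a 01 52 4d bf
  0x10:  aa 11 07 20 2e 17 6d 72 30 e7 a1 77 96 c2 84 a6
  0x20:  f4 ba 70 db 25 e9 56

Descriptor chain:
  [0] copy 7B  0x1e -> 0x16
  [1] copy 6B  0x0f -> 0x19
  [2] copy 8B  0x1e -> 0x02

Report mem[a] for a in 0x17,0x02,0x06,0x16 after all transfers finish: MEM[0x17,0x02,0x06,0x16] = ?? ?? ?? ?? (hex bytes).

MEM[0x17,0x02,0x06,0x16] = a6 2e 70 84

  after D0: wrote 7B at 0x16 = 84a6f4ba70db25
  after D1: wrote 6B at 0x19 = bfaa1107202e
  after D2: wrote 8B at 0x02 = 2ea6f4ba70db25e9
query mem[0x17]=0xa6, mem[0x02]=0x2e, mem[0x06]=0x70, mem[0x16]=0x84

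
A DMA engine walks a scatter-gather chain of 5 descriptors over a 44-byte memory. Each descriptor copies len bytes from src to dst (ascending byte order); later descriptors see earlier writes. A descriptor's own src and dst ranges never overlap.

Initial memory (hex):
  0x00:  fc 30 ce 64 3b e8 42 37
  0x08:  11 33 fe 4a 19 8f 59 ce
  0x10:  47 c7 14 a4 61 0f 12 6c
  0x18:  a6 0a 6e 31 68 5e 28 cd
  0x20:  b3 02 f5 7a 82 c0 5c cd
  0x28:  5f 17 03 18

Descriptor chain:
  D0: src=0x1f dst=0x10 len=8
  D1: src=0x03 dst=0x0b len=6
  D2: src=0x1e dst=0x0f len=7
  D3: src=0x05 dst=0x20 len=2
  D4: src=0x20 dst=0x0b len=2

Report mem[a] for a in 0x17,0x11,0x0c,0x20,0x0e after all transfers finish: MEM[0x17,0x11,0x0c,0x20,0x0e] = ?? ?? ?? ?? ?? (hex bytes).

MEM[0x17,0x11,0x0c,0x20,0x0e] = 5c b3 42 e8 42

D0: mem[0x10..0x17] <- [cd b3 02 f5 7a 82 c0 5c]
D1: mem[0x0b..0x10] <- [64 3b e8 42 37 11]
D2: mem[0x0f..0x15] <- [28 cd b3 02 f5 7a 82]
D3: mem[0x20..0x21] <- [e8 42]
D4: mem[0x0b..0x0c] <- [e8 42]
query mem[0x17]=0x5c, mem[0x11]=0xb3, mem[0x0c]=0x42, mem[0x20]=0xe8, mem[0x0e]=0x42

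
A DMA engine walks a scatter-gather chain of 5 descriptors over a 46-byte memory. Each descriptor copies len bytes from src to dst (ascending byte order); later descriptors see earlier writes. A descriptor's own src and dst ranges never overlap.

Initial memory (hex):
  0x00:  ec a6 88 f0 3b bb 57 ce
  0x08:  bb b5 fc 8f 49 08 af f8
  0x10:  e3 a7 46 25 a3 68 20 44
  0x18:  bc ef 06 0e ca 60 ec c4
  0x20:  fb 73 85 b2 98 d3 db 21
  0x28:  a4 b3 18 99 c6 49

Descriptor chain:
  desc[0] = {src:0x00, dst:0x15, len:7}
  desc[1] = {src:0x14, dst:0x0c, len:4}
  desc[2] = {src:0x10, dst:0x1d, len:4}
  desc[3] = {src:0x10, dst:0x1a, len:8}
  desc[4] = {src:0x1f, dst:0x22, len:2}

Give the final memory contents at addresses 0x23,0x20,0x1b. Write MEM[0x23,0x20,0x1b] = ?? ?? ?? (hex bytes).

[0] 0x00->0x15 len=7 : ec a6 88 f0 3b bb 57
[1] 0x14->0x0c len=4 : a3 ec a6 88
[2] 0x10->0x1d len=4 : e3 a7 46 25
[3] 0x10->0x1a len=8 : e3 a7 46 25 a3 ec a6 88
[4] 0x1f->0x22 len=2 : ec a6
query mem[0x23]=0xa6, mem[0x20]=0xa6, mem[0x1b]=0xa7

MEM[0x23,0x20,0x1b] = a6 a6 a7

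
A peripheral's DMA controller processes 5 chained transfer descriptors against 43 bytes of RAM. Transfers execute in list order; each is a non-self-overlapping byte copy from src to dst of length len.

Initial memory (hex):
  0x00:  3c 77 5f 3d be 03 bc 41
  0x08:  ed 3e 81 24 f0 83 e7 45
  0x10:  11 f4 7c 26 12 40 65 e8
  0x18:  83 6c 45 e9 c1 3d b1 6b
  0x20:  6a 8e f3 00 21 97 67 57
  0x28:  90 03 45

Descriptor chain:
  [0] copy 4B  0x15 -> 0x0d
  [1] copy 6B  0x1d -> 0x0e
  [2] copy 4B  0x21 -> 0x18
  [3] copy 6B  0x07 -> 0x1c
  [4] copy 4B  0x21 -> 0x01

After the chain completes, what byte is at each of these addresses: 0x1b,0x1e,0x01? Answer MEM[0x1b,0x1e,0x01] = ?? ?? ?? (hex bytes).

MEM[0x1b,0x1e,0x01] = 21 3e f0

  after D0: wrote 4B at 0x0d = 4065e883
  after D1: wrote 6B at 0x0e = 3db16b6a8ef3
  after D2: wrote 4B at 0x18 = 8ef30021
  after D3: wrote 6B at 0x1c = 41ed3e8124f0
  after D4: wrote 4B at 0x01 = f0f30021
query mem[0x1b]=0x21, mem[0x1e]=0x3e, mem[0x01]=0xf0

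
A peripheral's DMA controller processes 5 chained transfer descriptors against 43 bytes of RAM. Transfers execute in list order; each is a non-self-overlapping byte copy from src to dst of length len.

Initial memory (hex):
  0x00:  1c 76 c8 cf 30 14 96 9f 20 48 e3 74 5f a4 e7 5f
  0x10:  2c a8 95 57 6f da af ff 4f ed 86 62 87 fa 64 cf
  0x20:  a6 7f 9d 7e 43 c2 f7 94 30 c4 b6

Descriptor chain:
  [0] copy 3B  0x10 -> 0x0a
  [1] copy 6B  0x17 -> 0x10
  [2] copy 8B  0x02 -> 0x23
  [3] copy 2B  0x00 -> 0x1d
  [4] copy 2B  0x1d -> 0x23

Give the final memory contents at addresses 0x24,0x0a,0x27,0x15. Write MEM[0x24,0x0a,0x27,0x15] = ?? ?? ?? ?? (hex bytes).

#0 dst[0x0a+3] := {0x2c,0xa8,0x95}
#1 dst[0x10+6] := {0xff,0x4f,0xed,0x86,0x62,0x87}
#2 dst[0x23+8] := {0xc8,0xcf,0x30,0x14,0x96,0x9f,0x20,0x48}
#3 dst[0x1d+2] := {0x1c,0x76}
#4 dst[0x23+2] := {0x1c,0x76}
query mem[0x24]=0x76, mem[0x0a]=0x2c, mem[0x27]=0x96, mem[0x15]=0x87

MEM[0x24,0x0a,0x27,0x15] = 76 2c 96 87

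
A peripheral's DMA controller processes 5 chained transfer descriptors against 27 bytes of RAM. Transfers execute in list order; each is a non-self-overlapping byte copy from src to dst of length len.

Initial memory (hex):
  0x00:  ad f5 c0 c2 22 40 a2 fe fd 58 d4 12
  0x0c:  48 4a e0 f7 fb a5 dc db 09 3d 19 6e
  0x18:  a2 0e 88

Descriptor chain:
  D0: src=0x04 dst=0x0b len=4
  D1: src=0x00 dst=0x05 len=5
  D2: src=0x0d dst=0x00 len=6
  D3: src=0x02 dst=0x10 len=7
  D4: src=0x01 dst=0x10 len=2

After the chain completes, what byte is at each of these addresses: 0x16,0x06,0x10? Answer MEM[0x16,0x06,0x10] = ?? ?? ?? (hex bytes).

  after D0: wrote 4B at 0x0b = 2240a2fe
  after D1: wrote 5B at 0x05 = adf5c0c222
  after D2: wrote 6B at 0x00 = a2fef7fba5dc
  after D3: wrote 7B at 0x10 = f7fba5dcf5c0c2
  after D4: wrote 2B at 0x10 = fef7
query mem[0x16]=0xc2, mem[0x06]=0xf5, mem[0x10]=0xfe

MEM[0x16,0x06,0x10] = c2 f5 fe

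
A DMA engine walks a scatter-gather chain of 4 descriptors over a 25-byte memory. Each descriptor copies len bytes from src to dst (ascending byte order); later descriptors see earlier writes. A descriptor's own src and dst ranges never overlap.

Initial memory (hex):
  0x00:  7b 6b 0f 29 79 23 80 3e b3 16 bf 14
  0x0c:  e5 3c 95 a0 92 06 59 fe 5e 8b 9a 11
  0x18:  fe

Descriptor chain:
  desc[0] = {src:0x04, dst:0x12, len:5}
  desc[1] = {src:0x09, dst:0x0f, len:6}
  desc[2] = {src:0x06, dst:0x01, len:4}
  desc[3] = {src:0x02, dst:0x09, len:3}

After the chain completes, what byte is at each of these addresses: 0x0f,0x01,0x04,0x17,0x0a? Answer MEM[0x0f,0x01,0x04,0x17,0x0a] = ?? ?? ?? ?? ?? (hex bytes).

MEM[0x0f,0x01,0x04,0x17,0x0a] = 16 80 16 11 b3

#0 dst[0x12+5] := {0x79,0x23,0x80,0x3e,0xb3}
#1 dst[0x0f+6] := {0x16,0xbf,0x14,0xe5,0x3c,0x95}
#2 dst[0x01+4] := {0x80,0x3e,0xb3,0x16}
#3 dst[0x09+3] := {0x3e,0xb3,0x16}
query mem[0x0f]=0x16, mem[0x01]=0x80, mem[0x04]=0x16, mem[0x17]=0x11, mem[0x0a]=0xb3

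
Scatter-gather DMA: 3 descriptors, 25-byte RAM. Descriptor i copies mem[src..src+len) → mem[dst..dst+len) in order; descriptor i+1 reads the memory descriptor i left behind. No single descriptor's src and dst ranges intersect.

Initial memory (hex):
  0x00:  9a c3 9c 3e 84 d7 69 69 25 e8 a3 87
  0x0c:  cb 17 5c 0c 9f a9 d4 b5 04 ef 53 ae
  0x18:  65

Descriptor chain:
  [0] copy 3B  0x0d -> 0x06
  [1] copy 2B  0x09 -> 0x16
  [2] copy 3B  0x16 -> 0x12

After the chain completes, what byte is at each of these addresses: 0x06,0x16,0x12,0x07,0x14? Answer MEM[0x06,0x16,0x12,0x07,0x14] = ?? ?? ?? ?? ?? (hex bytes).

  after D0: wrote 3B at 0x06 = 175c0c
  after D1: wrote 2B at 0x16 = e8a3
  after D2: wrote 3B at 0x12 = e8a365
query mem[0x06]=0x17, mem[0x16]=0xe8, mem[0x12]=0xe8, mem[0x07]=0x5c, mem[0x14]=0x65

MEM[0x06,0x16,0x12,0x07,0x14] = 17 e8 e8 5c 65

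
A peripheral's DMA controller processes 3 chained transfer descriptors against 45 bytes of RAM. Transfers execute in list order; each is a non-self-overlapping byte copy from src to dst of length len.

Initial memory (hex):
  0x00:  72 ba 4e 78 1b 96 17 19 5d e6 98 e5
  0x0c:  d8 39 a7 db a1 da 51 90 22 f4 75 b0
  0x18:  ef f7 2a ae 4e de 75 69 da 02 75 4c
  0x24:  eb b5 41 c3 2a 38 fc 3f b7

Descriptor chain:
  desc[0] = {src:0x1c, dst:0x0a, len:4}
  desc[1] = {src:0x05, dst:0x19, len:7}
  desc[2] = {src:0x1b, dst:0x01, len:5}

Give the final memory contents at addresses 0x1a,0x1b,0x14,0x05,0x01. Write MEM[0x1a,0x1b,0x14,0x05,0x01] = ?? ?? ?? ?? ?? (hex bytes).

[0] 0x1c->0x0a len=4 : 4e de 75 69
[1] 0x05->0x19 len=7 : 96 17 19 5d e6 4e de
[2] 0x1b->0x01 len=5 : 19 5d e6 4e de
query mem[0x1a]=0x17, mem[0x1b]=0x19, mem[0x14]=0x22, mem[0x05]=0xde, mem[0x01]=0x19

MEM[0x1a,0x1b,0x14,0x05,0x01] = 17 19 22 de 19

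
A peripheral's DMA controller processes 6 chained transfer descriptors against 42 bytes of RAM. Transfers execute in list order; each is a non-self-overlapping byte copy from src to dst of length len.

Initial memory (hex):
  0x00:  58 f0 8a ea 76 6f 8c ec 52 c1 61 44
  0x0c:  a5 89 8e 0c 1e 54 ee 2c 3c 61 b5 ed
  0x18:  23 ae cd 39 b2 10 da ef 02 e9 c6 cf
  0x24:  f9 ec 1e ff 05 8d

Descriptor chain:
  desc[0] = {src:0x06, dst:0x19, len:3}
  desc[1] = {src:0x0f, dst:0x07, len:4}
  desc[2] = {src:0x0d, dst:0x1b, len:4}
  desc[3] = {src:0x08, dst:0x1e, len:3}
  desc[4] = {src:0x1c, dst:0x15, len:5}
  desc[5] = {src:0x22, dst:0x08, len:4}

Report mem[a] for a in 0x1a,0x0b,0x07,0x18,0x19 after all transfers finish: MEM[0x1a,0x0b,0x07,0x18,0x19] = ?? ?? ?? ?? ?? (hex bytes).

D0: mem[0x19..0x1b] <- [8c ec 52]
D1: mem[0x07..0x0a] <- [0c 1e 54 ee]
D2: mem[0x1b..0x1e] <- [89 8e 0c 1e]
D3: mem[0x1e..0x20] <- [1e 54 ee]
D4: mem[0x15..0x19] <- [8e 0c 1e 54 ee]
D5: mem[0x08..0x0b] <- [c6 cf f9 ec]
query mem[0x1a]=0xec, mem[0x0b]=0xec, mem[0x07]=0x0c, mem[0x18]=0x54, mem[0x19]=0xee

MEM[0x1a,0x0b,0x07,0x18,0x19] = ec ec 0c 54 ee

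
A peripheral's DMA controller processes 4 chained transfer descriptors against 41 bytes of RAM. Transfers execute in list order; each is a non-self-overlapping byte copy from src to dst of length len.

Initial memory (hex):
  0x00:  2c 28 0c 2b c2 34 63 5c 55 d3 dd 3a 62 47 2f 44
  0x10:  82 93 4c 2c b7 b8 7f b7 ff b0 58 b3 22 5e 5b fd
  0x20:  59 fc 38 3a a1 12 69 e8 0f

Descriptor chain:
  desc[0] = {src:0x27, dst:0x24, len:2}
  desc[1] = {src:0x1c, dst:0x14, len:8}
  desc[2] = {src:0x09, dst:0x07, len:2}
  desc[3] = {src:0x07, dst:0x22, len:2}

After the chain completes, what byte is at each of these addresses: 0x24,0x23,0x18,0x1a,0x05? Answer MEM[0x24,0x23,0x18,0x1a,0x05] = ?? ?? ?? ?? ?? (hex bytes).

[0] 0x27->0x24 len=2 : e8 0f
[1] 0x1c->0x14 len=8 : 22 5e 5b fd 59 fc 38 3a
[2] 0x09->0x07 len=2 : d3 dd
[3] 0x07->0x22 len=2 : d3 dd
query mem[0x24]=0xe8, mem[0x23]=0xdd, mem[0x18]=0x59, mem[0x1a]=0x38, mem[0x05]=0x34

MEM[0x24,0x23,0x18,0x1a,0x05] = e8 dd 59 38 34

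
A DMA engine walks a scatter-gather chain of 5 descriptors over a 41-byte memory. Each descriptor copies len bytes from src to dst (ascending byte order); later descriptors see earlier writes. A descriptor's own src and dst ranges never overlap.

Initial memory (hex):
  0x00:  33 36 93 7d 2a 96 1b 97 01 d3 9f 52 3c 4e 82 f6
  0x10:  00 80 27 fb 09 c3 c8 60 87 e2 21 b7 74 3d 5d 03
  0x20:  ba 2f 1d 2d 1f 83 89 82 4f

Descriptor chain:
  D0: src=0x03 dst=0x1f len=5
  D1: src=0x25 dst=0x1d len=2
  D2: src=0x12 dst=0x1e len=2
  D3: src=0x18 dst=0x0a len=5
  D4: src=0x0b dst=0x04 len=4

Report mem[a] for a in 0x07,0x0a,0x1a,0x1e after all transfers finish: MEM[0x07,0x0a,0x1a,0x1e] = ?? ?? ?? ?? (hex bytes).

MEM[0x07,0x0a,0x1a,0x1e] = 74 87 21 27

  after D0: wrote 5B at 0x1f = 7d2a961b97
  after D1: wrote 2B at 0x1d = 8389
  after D2: wrote 2B at 0x1e = 27fb
  after D3: wrote 5B at 0x0a = 87e221b774
  after D4: wrote 4B at 0x04 = e221b774
query mem[0x07]=0x74, mem[0x0a]=0x87, mem[0x1a]=0x21, mem[0x1e]=0x27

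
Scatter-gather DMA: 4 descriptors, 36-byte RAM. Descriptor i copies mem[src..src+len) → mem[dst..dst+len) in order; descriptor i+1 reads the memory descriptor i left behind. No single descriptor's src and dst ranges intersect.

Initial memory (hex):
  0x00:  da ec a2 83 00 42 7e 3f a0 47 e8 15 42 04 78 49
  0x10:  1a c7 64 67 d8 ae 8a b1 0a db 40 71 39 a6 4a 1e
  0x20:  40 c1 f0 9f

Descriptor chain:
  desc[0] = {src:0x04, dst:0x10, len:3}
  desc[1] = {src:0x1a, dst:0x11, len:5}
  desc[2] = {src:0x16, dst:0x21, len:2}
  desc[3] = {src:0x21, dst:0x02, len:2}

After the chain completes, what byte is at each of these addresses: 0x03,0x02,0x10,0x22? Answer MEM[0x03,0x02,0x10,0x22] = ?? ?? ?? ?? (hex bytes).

D0: mem[0x10..0x12] <- [00 42 7e]
D1: mem[0x11..0x15] <- [40 71 39 a6 4a]
D2: mem[0x21..0x22] <- [8a b1]
D3: mem[0x02..0x03] <- [8a b1]
query mem[0x03]=0xb1, mem[0x02]=0x8a, mem[0x10]=0x00, mem[0x22]=0xb1

MEM[0x03,0x02,0x10,0x22] = b1 8a 00 b1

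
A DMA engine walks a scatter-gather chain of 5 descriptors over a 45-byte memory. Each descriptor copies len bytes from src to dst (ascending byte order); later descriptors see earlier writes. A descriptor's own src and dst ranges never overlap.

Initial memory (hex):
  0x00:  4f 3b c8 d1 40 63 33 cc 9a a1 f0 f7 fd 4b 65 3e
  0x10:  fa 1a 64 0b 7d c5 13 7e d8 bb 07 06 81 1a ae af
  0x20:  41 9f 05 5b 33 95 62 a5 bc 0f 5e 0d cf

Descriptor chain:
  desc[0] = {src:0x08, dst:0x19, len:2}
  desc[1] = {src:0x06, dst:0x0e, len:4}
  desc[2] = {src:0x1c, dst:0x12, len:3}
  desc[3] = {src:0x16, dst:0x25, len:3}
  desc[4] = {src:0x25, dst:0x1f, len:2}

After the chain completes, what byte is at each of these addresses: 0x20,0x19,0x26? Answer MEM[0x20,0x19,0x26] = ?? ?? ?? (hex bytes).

#0 dst[0x19+2] := {0x9a,0xa1}
#1 dst[0x0e+4] := {0x33,0xcc,0x9a,0xa1}
#2 dst[0x12+3] := {0x81,0x1a,0xae}
#3 dst[0x25+3] := {0x13,0x7e,0xd8}
#4 dst[0x1f+2] := {0x13,0x7e}
query mem[0x20]=0x7e, mem[0x19]=0x9a, mem[0x26]=0x7e

MEM[0x20,0x19,0x26] = 7e 9a 7e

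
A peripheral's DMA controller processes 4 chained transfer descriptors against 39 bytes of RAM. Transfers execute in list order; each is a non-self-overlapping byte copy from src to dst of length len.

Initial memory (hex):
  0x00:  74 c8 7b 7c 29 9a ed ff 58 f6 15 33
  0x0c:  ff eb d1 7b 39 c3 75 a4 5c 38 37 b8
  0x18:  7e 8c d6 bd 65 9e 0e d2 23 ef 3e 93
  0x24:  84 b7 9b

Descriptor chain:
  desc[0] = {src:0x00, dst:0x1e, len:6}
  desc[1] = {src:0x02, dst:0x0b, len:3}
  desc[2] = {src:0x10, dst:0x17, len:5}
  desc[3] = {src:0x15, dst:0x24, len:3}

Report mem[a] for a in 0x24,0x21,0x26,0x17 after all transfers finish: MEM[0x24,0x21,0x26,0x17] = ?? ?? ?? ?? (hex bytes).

MEM[0x24,0x21,0x26,0x17] = 38 7c 39 39

#0 dst[0x1e+6] := {0x74,0xc8,0x7b,0x7c,0x29,0x9a}
#1 dst[0x0b+3] := {0x7b,0x7c,0x29}
#2 dst[0x17+5] := {0x39,0xc3,0x75,0xa4,0x5c}
#3 dst[0x24+3] := {0x38,0x37,0x39}
query mem[0x24]=0x38, mem[0x21]=0x7c, mem[0x26]=0x39, mem[0x17]=0x39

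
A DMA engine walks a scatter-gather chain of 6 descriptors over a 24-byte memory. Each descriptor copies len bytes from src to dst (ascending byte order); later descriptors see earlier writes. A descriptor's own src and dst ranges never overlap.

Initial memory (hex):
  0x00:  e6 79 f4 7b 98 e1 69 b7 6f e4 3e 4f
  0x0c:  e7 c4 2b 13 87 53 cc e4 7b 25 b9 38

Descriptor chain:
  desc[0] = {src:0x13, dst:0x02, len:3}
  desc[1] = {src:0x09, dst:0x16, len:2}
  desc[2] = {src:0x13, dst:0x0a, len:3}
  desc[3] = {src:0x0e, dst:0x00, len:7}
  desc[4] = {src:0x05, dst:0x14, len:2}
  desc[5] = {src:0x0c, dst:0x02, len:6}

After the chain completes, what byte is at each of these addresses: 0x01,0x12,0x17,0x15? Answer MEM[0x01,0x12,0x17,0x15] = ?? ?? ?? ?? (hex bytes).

[0] 0x13->0x02 len=3 : e4 7b 25
[1] 0x09->0x16 len=2 : e4 3e
[2] 0x13->0x0a len=3 : e4 7b 25
[3] 0x0e->0x00 len=7 : 2b 13 87 53 cc e4 7b
[4] 0x05->0x14 len=2 : e4 7b
[5] 0x0c->0x02 len=6 : 25 c4 2b 13 87 53
query mem[0x01]=0x13, mem[0x12]=0xcc, mem[0x17]=0x3e, mem[0x15]=0x7b

MEM[0x01,0x12,0x17,0x15] = 13 cc 3e 7b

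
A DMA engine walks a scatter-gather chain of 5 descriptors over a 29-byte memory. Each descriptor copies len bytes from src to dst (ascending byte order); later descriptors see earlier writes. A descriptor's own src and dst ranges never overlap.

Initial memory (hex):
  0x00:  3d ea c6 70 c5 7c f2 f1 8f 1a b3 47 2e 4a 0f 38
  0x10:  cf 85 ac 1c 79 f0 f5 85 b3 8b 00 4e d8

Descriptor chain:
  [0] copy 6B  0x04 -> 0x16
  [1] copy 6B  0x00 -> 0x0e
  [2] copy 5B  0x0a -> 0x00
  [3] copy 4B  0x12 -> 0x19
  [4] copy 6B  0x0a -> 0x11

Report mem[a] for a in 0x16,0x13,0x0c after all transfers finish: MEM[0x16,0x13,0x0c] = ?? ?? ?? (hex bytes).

D0: mem[0x16..0x1b] <- [c5 7c f2 f1 8f 1a]
D1: mem[0x0e..0x13] <- [3d ea c6 70 c5 7c]
D2: mem[0x00..0x04] <- [b3 47 2e 4a 3d]
D3: mem[0x19..0x1c] <- [c5 7c 79 f0]
D4: mem[0x11..0x16] <- [b3 47 2e 4a 3d ea]
query mem[0x16]=0xea, mem[0x13]=0x2e, mem[0x0c]=0x2e

MEM[0x16,0x13,0x0c] = ea 2e 2e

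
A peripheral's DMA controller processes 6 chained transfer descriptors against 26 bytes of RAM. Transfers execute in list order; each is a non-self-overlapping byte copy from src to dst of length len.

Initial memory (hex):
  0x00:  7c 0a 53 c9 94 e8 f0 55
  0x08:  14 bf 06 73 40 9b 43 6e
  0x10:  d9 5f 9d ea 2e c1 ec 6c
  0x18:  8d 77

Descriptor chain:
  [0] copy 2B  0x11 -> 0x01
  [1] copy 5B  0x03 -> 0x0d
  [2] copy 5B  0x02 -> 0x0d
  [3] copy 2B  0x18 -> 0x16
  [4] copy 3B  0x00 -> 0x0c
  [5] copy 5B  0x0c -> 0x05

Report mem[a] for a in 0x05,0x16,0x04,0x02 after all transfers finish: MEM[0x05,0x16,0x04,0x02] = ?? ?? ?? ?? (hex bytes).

MEM[0x05,0x16,0x04,0x02] = 7c 8d 94 9d

[0] 0x11->0x01 len=2 : 5f 9d
[1] 0x03->0x0d len=5 : c9 94 e8 f0 55
[2] 0x02->0x0d len=5 : 9d c9 94 e8 f0
[3] 0x18->0x16 len=2 : 8d 77
[4] 0x00->0x0c len=3 : 7c 5f 9d
[5] 0x0c->0x05 len=5 : 7c 5f 9d 94 e8
query mem[0x05]=0x7c, mem[0x16]=0x8d, mem[0x04]=0x94, mem[0x02]=0x9d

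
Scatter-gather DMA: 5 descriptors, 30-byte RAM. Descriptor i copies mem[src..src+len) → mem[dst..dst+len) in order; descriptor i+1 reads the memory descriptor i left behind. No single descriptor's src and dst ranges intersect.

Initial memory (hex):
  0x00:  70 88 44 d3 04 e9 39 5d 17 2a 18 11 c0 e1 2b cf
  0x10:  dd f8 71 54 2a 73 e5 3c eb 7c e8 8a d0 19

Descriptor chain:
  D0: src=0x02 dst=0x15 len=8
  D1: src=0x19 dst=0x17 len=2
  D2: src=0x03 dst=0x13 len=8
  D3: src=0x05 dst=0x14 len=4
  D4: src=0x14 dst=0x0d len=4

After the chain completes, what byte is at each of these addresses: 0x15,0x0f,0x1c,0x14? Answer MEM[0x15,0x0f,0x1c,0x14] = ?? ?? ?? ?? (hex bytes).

MEM[0x15,0x0f,0x1c,0x14] = 39 5d 2a e9

D0: mem[0x15..0x1c] <- [44 d3 04 e9 39 5d 17 2a]
D1: mem[0x17..0x18] <- [39 5d]
D2: mem[0x13..0x1a] <- [d3 04 e9 39 5d 17 2a 18]
D3: mem[0x14..0x17] <- [e9 39 5d 17]
D4: mem[0x0d..0x10] <- [e9 39 5d 17]
query mem[0x15]=0x39, mem[0x0f]=0x5d, mem[0x1c]=0x2a, mem[0x14]=0xe9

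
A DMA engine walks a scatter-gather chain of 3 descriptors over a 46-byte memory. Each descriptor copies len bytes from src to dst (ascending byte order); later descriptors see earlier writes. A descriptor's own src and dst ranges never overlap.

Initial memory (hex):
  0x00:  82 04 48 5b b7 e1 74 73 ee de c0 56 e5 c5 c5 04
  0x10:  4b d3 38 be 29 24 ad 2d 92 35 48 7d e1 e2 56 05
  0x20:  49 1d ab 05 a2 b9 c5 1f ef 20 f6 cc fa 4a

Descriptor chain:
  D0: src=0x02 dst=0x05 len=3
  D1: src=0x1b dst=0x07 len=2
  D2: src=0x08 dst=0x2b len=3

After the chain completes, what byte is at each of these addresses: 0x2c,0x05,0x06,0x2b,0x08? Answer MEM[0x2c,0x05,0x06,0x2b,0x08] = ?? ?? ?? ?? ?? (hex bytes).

#0 dst[0x05+3] := {0x48,0x5b,0xb7}
#1 dst[0x07+2] := {0x7d,0xe1}
#2 dst[0x2b+3] := {0xe1,0xde,0xc0}
query mem[0x2c]=0xde, mem[0x05]=0x48, mem[0x06]=0x5b, mem[0x2b]=0xe1, mem[0x08]=0xe1

MEM[0x2c,0x05,0x06,0x2b,0x08] = de 48 5b e1 e1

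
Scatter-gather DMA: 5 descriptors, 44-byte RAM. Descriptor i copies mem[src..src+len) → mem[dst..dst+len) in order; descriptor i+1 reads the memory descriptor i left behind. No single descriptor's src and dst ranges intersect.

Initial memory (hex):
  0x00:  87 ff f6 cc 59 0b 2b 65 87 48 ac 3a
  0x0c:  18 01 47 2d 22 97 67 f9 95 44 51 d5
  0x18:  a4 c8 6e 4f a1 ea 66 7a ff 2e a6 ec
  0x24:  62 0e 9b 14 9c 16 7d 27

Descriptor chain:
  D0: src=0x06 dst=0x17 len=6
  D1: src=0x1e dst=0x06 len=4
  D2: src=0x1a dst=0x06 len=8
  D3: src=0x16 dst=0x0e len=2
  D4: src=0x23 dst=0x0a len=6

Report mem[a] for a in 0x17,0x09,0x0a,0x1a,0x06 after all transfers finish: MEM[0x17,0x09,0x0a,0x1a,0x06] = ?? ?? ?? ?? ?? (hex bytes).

MEM[0x17,0x09,0x0a,0x1a,0x06] = 2b ea ec 48 48

[0] 0x06->0x17 len=6 : 2b 65 87 48 ac 3a
[1] 0x1e->0x06 len=4 : 66 7a ff 2e
[2] 0x1a->0x06 len=8 : 48 ac 3a ea 66 7a ff 2e
[3] 0x16->0x0e len=2 : 51 2b
[4] 0x23->0x0a len=6 : ec 62 0e 9b 14 9c
query mem[0x17]=0x2b, mem[0x09]=0xea, mem[0x0a]=0xec, mem[0x1a]=0x48, mem[0x06]=0x48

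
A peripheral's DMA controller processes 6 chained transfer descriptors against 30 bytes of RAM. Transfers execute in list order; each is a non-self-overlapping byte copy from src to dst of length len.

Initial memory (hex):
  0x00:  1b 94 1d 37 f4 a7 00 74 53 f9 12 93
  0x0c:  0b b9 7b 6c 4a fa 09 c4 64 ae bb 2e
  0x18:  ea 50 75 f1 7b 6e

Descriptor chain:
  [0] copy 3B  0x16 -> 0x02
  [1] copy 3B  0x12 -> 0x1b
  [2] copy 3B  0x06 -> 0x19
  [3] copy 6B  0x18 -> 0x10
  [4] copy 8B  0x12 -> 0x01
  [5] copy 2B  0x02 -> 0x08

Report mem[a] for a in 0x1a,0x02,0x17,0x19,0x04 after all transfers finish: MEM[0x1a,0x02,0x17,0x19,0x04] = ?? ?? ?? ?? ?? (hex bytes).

D0: mem[0x02..0x04] <- [bb 2e ea]
D1: mem[0x1b..0x1d] <- [09 c4 64]
D2: mem[0x19..0x1b] <- [00 74 53]
D3: mem[0x10..0x15] <- [ea 00 74 53 c4 64]
D4: mem[0x01..0x08] <- [74 53 c4 64 bb 2e ea 00]
D5: mem[0x08..0x09] <- [53 c4]
query mem[0x1a]=0x74, mem[0x02]=0x53, mem[0x17]=0x2e, mem[0x19]=0x00, mem[0x04]=0x64

MEM[0x1a,0x02,0x17,0x19,0x04] = 74 53 2e 00 64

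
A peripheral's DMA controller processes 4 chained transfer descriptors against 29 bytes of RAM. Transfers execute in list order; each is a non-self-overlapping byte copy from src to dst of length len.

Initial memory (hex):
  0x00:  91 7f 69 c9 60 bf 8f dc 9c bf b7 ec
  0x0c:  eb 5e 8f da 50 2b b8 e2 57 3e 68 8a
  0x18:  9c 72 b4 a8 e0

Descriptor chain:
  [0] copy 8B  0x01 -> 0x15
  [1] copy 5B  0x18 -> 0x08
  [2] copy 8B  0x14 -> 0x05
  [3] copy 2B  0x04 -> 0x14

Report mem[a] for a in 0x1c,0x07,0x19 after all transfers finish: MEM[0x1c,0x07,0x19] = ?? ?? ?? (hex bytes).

MEM[0x1c,0x07,0x19] = 9c 69 bf

[0] 0x01->0x15 len=8 : 7f 69 c9 60 bf 8f dc 9c
[1] 0x18->0x08 len=5 : 60 bf 8f dc 9c
[2] 0x14->0x05 len=8 : 57 7f 69 c9 60 bf 8f dc
[3] 0x04->0x14 len=2 : 60 57
query mem[0x1c]=0x9c, mem[0x07]=0x69, mem[0x19]=0xbf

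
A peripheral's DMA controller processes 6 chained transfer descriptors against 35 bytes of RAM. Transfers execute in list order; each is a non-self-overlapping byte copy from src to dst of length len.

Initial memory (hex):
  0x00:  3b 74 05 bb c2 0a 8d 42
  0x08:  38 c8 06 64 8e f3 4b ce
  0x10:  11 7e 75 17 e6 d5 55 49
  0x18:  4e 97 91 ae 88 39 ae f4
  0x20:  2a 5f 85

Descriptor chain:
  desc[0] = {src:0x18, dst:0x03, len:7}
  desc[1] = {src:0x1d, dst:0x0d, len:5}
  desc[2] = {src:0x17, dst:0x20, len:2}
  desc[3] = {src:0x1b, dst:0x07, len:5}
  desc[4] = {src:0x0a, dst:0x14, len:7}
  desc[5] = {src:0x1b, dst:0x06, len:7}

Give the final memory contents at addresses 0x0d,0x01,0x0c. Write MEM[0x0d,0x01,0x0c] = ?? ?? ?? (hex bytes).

  after D0: wrote 7B at 0x03 = 4e9791ae8839ae
  after D1: wrote 5B at 0x0d = 39aef42a5f
  after D2: wrote 2B at 0x20 = 494e
  after D3: wrote 5B at 0x07 = ae8839aef4
  after D4: wrote 7B at 0x14 = aef48e39aef42a
  after D5: wrote 7B at 0x06 = ae8839aef4494e
query mem[0x0d]=0x39, mem[0x01]=0x74, mem[0x0c]=0x4e

MEM[0x0d,0x01,0x0c] = 39 74 4e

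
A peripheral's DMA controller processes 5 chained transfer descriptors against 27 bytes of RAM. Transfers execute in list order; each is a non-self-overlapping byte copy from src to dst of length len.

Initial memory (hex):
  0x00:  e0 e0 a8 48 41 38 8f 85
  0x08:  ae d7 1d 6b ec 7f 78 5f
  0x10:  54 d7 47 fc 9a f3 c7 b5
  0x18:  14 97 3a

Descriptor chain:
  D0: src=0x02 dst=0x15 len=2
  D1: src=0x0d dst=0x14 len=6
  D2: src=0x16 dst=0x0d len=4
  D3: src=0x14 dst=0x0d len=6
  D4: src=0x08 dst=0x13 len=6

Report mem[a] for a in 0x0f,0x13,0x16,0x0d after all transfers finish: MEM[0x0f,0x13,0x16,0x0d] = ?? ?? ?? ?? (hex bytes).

  after D0: wrote 2B at 0x15 = a848
  after D1: wrote 6B at 0x14 = 7f785f54d747
  after D2: wrote 4B at 0x0d = 5f54d747
  after D3: wrote 6B at 0x0d = 7f785f54d747
  after D4: wrote 6B at 0x13 = aed71d6bec7f
query mem[0x0f]=0x5f, mem[0x13]=0xae, mem[0x16]=0x6b, mem[0x0d]=0x7f

MEM[0x0f,0x13,0x16,0x0d] = 5f ae 6b 7f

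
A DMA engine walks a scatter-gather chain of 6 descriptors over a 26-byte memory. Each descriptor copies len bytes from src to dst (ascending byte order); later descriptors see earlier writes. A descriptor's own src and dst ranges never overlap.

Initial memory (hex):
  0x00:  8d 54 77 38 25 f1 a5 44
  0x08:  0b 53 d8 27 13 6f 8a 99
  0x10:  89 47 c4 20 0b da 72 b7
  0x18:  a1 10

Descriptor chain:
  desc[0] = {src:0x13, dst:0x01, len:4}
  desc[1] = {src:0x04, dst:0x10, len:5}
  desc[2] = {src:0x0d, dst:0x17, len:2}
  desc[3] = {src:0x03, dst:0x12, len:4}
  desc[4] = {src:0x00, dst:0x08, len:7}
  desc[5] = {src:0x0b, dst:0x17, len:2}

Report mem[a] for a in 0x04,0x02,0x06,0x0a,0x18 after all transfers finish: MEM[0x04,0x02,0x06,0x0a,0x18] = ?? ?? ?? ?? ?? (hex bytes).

[0] 0x13->0x01 len=4 : 20 0b da 72
[1] 0x04->0x10 len=5 : 72 f1 a5 44 0b
[2] 0x0d->0x17 len=2 : 6f 8a
[3] 0x03->0x12 len=4 : da 72 f1 a5
[4] 0x00->0x08 len=7 : 8d 20 0b da 72 f1 a5
[5] 0x0b->0x17 len=2 : da 72
query mem[0x04]=0x72, mem[0x02]=0x0b, mem[0x06]=0xa5, mem[0x0a]=0x0b, mem[0x18]=0x72

MEM[0x04,0x02,0x06,0x0a,0x18] = 72 0b a5 0b 72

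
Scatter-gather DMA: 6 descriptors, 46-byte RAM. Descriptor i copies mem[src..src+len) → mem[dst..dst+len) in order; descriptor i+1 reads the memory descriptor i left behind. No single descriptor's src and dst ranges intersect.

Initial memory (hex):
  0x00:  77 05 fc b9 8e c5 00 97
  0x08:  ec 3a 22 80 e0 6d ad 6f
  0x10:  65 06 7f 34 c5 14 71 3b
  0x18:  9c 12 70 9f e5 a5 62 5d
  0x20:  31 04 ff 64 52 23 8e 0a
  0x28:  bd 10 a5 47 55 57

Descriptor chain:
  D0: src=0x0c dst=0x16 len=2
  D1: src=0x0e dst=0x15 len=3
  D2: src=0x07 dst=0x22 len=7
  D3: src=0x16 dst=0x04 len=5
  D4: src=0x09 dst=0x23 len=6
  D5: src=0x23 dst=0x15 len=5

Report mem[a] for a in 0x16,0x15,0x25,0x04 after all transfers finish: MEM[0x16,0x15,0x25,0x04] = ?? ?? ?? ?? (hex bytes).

MEM[0x16,0x15,0x25,0x04] = 22 3a 80 6f

[0] 0x0c->0x16 len=2 : e0 6d
[1] 0x0e->0x15 len=3 : ad 6f 65
[2] 0x07->0x22 len=7 : 97 ec 3a 22 80 e0 6d
[3] 0x16->0x04 len=5 : 6f 65 9c 12 70
[4] 0x09->0x23 len=6 : 3a 22 80 e0 6d ad
[5] 0x23->0x15 len=5 : 3a 22 80 e0 6d
query mem[0x16]=0x22, mem[0x15]=0x3a, mem[0x25]=0x80, mem[0x04]=0x6f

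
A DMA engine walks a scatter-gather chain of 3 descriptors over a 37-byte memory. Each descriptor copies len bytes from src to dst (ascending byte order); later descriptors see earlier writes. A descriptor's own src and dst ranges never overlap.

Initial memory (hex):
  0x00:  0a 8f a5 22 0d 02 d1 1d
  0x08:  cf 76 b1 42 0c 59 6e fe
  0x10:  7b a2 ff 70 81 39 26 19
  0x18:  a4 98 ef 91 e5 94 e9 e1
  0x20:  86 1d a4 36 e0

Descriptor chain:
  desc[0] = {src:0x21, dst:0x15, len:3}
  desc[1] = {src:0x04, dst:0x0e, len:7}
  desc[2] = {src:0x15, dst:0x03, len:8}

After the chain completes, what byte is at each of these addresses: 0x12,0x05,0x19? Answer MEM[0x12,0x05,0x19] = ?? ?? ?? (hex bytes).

MEM[0x12,0x05,0x19] = cf 36 98

  after D0: wrote 3B at 0x15 = 1da436
  after D1: wrote 7B at 0x0e = 0d02d11dcf76b1
  after D2: wrote 8B at 0x03 = 1da436a498ef91e5
query mem[0x12]=0xcf, mem[0x05]=0x36, mem[0x19]=0x98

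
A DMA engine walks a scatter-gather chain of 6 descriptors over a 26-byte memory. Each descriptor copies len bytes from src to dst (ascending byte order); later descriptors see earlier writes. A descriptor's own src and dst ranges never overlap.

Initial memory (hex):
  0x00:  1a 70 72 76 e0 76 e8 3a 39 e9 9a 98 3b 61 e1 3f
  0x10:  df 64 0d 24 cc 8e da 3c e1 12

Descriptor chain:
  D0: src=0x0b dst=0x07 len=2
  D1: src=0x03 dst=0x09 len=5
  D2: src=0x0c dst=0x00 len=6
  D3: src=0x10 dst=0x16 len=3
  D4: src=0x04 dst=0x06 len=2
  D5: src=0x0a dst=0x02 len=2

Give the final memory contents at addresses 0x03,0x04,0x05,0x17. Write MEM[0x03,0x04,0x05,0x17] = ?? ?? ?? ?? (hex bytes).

MEM[0x03,0x04,0x05,0x17] = 76 df 64 64

  after D0: wrote 2B at 0x07 = 983b
  after D1: wrote 5B at 0x09 = 76e076e898
  after D2: wrote 6B at 0x00 = e898e13fdf64
  after D3: wrote 3B at 0x16 = df640d
  after D4: wrote 2B at 0x06 = df64
  after D5: wrote 2B at 0x02 = e076
query mem[0x03]=0x76, mem[0x04]=0xdf, mem[0x05]=0x64, mem[0x17]=0x64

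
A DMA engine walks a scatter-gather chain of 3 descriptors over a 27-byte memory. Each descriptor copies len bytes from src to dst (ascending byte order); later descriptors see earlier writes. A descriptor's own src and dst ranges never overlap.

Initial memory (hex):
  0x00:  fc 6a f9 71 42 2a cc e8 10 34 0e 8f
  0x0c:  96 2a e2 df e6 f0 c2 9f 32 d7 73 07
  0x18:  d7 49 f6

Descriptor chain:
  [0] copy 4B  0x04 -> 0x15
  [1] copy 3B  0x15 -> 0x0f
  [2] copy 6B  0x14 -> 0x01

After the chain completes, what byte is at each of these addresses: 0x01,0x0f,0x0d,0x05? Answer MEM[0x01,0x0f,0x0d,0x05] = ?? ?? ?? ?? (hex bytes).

[0] 0x04->0x15 len=4 : 42 2a cc e8
[1] 0x15->0x0f len=3 : 42 2a cc
[2] 0x14->0x01 len=6 : 32 42 2a cc e8 49
query mem[0x01]=0x32, mem[0x0f]=0x42, mem[0x0d]=0x2a, mem[0x05]=0xe8

MEM[0x01,0x0f,0x0d,0x05] = 32 42 2a e8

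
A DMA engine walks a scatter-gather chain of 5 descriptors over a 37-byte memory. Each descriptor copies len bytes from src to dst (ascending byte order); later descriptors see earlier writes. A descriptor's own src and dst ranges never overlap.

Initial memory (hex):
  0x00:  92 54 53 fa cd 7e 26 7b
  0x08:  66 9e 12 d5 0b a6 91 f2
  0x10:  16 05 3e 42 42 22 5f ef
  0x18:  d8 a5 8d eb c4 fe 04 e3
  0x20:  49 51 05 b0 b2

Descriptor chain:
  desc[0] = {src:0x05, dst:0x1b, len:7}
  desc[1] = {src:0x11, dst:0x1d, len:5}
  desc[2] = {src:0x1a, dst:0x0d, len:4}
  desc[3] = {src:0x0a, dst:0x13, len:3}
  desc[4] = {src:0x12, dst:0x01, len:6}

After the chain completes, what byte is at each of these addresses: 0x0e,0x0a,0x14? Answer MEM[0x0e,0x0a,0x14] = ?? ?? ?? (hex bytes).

MEM[0x0e,0x0a,0x14] = 7e 12 d5

  after D0: wrote 7B at 0x1b = 7e267b669e12d5
  after D1: wrote 5B at 0x1d = 053e424222
  after D2: wrote 4B at 0x0d = 8d7e2605
  after D3: wrote 3B at 0x13 = 12d50b
  after D4: wrote 6B at 0x01 = 3e12d50b5fef
query mem[0x0e]=0x7e, mem[0x0a]=0x12, mem[0x14]=0xd5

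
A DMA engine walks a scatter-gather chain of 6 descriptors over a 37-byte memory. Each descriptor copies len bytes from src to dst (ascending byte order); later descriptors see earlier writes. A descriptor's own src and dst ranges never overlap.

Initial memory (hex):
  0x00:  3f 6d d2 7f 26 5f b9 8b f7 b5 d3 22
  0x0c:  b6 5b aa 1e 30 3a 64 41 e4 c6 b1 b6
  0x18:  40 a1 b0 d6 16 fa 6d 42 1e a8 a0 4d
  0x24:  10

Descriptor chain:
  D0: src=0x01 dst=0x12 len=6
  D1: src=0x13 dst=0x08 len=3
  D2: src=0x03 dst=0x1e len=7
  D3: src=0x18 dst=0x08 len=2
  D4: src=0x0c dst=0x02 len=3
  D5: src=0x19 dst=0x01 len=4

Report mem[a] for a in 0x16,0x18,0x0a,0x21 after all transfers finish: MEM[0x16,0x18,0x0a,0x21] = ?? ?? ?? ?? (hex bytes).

MEM[0x16,0x18,0x0a,0x21] = 5f 40 26 b9

  after D0: wrote 6B at 0x12 = 6dd27f265fb9
  after D1: wrote 3B at 0x08 = d27f26
  after D2: wrote 7B at 0x1e = 7f265fb98bd27f
  after D3: wrote 2B at 0x08 = 40a1
  after D4: wrote 3B at 0x02 = b65baa
  after D5: wrote 4B at 0x01 = a1b0d616
query mem[0x16]=0x5f, mem[0x18]=0x40, mem[0x0a]=0x26, mem[0x21]=0xb9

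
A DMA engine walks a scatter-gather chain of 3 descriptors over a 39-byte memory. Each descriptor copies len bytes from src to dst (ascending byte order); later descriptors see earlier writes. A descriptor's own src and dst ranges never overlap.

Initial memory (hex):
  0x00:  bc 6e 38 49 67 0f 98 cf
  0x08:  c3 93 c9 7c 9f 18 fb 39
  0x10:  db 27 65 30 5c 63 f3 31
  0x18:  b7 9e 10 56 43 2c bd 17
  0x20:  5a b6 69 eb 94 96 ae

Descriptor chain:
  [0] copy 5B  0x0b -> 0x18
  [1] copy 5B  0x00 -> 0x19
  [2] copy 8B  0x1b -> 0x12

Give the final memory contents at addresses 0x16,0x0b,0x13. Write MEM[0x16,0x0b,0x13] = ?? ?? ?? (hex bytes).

[0] 0x0b->0x18 len=5 : 7c 9f 18 fb 39
[1] 0x00->0x19 len=5 : bc 6e 38 49 67
[2] 0x1b->0x12 len=8 : 38 49 67 bd 17 5a b6 69
query mem[0x16]=0x17, mem[0x0b]=0x7c, mem[0x13]=0x49

MEM[0x16,0x0b,0x13] = 17 7c 49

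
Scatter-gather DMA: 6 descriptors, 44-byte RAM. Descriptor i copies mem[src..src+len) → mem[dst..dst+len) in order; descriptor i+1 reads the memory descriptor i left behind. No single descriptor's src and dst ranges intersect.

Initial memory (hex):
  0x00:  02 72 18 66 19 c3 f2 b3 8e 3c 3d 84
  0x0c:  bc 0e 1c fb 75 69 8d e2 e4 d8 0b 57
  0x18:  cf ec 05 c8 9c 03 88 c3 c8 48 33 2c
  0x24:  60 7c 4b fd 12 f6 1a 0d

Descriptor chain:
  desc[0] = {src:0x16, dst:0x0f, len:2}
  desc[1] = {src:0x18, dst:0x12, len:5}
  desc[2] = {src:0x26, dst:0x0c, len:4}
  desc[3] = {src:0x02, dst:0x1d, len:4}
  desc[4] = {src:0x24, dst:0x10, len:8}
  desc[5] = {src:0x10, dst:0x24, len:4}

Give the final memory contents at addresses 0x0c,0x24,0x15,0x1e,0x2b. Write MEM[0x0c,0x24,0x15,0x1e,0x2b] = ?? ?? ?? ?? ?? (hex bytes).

MEM[0x0c,0x24,0x15,0x1e,0x2b] = 4b 60 f6 66 0d

D0: mem[0x0f..0x10] <- [0b 57]
D1: mem[0x12..0x16] <- [cf ec 05 c8 9c]
D2: mem[0x0c..0x0f] <- [4b fd 12 f6]
D3: mem[0x1d..0x20] <- [18 66 19 c3]
D4: mem[0x10..0x17] <- [60 7c 4b fd 12 f6 1a 0d]
D5: mem[0x24..0x27] <- [60 7c 4b fd]
query mem[0x0c]=0x4b, mem[0x24]=0x60, mem[0x15]=0xf6, mem[0x1e]=0x66, mem[0x2b]=0x0d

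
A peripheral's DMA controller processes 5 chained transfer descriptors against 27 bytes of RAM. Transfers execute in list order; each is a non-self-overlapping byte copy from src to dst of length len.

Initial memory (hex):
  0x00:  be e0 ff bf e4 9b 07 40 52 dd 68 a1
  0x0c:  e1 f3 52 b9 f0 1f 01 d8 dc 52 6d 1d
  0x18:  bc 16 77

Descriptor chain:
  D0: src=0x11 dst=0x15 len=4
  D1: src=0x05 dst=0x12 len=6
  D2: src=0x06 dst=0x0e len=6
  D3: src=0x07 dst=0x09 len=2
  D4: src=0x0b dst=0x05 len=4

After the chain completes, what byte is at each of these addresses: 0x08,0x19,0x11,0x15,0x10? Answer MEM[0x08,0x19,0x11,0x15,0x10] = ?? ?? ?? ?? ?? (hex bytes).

MEM[0x08,0x19,0x11,0x15,0x10] = 07 16 dd 52 52

  after D0: wrote 4B at 0x15 = 1f01d8dc
  after D1: wrote 6B at 0x12 = 9b074052dd68
  after D2: wrote 6B at 0x0e = 074052dd68a1
  after D3: wrote 2B at 0x09 = 4052
  after D4: wrote 4B at 0x05 = a1e1f307
query mem[0x08]=0x07, mem[0x19]=0x16, mem[0x11]=0xdd, mem[0x15]=0x52, mem[0x10]=0x52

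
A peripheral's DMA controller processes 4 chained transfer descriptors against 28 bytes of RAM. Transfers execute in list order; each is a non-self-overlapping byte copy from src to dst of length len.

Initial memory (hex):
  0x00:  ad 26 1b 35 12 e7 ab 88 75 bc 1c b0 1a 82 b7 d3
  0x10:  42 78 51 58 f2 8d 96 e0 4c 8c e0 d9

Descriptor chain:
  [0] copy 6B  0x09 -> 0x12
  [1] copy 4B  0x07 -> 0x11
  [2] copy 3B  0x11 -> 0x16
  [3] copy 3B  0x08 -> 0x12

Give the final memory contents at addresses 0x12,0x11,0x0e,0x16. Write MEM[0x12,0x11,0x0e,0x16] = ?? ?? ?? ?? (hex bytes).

MEM[0x12,0x11,0x0e,0x16] = 75 88 b7 88

D0: mem[0x12..0x17] <- [bc 1c b0 1a 82 b7]
D1: mem[0x11..0x14] <- [88 75 bc 1c]
D2: mem[0x16..0x18] <- [88 75 bc]
D3: mem[0x12..0x14] <- [75 bc 1c]
query mem[0x12]=0x75, mem[0x11]=0x88, mem[0x0e]=0xb7, mem[0x16]=0x88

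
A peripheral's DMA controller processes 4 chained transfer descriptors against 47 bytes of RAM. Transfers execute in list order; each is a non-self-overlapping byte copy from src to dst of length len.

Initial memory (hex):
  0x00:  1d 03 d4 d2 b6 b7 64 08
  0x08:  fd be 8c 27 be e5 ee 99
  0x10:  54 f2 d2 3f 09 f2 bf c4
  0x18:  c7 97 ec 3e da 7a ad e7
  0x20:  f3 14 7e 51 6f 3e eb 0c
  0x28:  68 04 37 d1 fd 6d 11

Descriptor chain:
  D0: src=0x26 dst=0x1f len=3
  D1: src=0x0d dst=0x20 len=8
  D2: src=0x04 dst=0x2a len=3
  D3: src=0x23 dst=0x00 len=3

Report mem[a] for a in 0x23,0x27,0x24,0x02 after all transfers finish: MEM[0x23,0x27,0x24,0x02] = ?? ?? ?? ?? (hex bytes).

MEM[0x23,0x27,0x24,0x02] = 54 09 f2 d2

#0 dst[0x1f+3] := {0xeb,0x0c,0x68}
#1 dst[0x20+8] := {0xe5,0xee,0x99,0x54,0xf2,0xd2,0x3f,0x09}
#2 dst[0x2a+3] := {0xb6,0xb7,0x64}
#3 dst[0x00+3] := {0x54,0xf2,0xd2}
query mem[0x23]=0x54, mem[0x27]=0x09, mem[0x24]=0xf2, mem[0x02]=0xd2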